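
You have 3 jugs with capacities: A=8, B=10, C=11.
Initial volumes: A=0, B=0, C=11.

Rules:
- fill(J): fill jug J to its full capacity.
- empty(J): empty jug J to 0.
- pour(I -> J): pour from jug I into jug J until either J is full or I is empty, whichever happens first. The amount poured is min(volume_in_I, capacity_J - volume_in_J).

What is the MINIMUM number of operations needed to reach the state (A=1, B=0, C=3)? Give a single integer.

Answer: 7

Derivation:
BFS from (A=0, B=0, C=11). One shortest path:
  1. pour(C -> A) -> (A=8 B=0 C=3)
  2. empty(A) -> (A=0 B=0 C=3)
  3. pour(C -> B) -> (A=0 B=3 C=0)
  4. fill(C) -> (A=0 B=3 C=11)
  5. pour(C -> A) -> (A=8 B=3 C=3)
  6. pour(A -> B) -> (A=1 B=10 C=3)
  7. empty(B) -> (A=1 B=0 C=3)
Reached target in 7 moves.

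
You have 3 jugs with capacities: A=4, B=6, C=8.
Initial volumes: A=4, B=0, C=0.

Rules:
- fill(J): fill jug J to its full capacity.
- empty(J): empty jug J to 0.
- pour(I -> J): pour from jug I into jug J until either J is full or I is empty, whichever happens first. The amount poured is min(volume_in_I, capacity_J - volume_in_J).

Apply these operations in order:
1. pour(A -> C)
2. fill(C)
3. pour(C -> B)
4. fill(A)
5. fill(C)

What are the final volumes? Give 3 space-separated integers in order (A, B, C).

Answer: 4 6 8

Derivation:
Step 1: pour(A -> C) -> (A=0 B=0 C=4)
Step 2: fill(C) -> (A=0 B=0 C=8)
Step 3: pour(C -> B) -> (A=0 B=6 C=2)
Step 4: fill(A) -> (A=4 B=6 C=2)
Step 5: fill(C) -> (A=4 B=6 C=8)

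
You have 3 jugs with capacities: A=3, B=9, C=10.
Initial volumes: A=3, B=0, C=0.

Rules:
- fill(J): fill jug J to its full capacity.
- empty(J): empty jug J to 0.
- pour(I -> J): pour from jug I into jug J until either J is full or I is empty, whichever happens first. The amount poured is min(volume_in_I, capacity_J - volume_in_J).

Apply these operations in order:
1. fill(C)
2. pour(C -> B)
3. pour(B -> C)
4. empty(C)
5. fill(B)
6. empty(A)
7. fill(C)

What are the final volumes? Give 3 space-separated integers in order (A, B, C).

Answer: 0 9 10

Derivation:
Step 1: fill(C) -> (A=3 B=0 C=10)
Step 2: pour(C -> B) -> (A=3 B=9 C=1)
Step 3: pour(B -> C) -> (A=3 B=0 C=10)
Step 4: empty(C) -> (A=3 B=0 C=0)
Step 5: fill(B) -> (A=3 B=9 C=0)
Step 6: empty(A) -> (A=0 B=9 C=0)
Step 7: fill(C) -> (A=0 B=9 C=10)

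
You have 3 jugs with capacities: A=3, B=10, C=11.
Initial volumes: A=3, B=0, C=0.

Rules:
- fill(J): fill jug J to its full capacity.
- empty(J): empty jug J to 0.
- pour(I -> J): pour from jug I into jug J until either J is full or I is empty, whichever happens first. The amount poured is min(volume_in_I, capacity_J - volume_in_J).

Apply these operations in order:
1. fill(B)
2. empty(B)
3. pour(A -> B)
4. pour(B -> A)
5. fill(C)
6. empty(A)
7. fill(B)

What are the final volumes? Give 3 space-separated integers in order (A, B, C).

Answer: 0 10 11

Derivation:
Step 1: fill(B) -> (A=3 B=10 C=0)
Step 2: empty(B) -> (A=3 B=0 C=0)
Step 3: pour(A -> B) -> (A=0 B=3 C=0)
Step 4: pour(B -> A) -> (A=3 B=0 C=0)
Step 5: fill(C) -> (A=3 B=0 C=11)
Step 6: empty(A) -> (A=0 B=0 C=11)
Step 7: fill(B) -> (A=0 B=10 C=11)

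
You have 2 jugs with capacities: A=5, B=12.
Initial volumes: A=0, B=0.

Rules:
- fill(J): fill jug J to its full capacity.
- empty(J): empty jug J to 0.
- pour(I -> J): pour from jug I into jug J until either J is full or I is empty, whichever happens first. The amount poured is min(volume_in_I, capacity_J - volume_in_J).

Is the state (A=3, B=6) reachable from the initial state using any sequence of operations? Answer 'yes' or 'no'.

Answer: no

Derivation:
BFS explored all 34 reachable states.
Reachable set includes: (0,0), (0,1), (0,2), (0,3), (0,4), (0,5), (0,6), (0,7), (0,8), (0,9), (0,10), (0,11) ...
Target (A=3, B=6) not in reachable set → no.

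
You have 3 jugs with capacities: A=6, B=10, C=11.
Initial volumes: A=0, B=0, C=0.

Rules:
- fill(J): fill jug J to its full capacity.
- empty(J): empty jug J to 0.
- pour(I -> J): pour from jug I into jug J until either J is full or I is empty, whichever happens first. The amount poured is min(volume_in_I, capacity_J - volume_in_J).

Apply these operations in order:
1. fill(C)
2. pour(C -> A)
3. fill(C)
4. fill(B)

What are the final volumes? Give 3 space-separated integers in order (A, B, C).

Answer: 6 10 11

Derivation:
Step 1: fill(C) -> (A=0 B=0 C=11)
Step 2: pour(C -> A) -> (A=6 B=0 C=5)
Step 3: fill(C) -> (A=6 B=0 C=11)
Step 4: fill(B) -> (A=6 B=10 C=11)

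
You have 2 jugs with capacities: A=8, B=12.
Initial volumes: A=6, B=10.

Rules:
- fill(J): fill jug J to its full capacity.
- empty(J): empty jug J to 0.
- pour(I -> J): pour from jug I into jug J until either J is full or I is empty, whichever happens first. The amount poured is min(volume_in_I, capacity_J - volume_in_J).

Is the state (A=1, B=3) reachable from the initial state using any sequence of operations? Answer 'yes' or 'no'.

Answer: no

Derivation:
BFS explored all 21 reachable states.
Reachable set includes: (0,0), (0,2), (0,4), (0,6), (0,8), (0,10), (0,12), (2,0), (2,12), (4,0), (4,12), (6,0) ...
Target (A=1, B=3) not in reachable set → no.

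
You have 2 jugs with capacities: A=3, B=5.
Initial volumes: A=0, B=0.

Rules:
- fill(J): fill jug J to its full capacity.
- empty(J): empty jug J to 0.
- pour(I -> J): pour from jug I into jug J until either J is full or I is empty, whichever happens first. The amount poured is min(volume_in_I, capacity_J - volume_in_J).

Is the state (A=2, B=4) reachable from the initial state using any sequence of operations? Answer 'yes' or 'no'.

BFS explored all 16 reachable states.
Reachable set includes: (0,0), (0,1), (0,2), (0,3), (0,4), (0,5), (1,0), (1,5), (2,0), (2,5), (3,0), (3,1) ...
Target (A=2, B=4) not in reachable set → no.

Answer: no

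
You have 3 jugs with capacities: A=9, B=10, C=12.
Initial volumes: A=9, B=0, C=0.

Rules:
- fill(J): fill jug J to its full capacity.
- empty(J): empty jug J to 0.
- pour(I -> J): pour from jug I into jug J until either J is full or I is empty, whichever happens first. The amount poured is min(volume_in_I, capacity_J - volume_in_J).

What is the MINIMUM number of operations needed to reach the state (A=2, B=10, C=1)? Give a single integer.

BFS from (A=9, B=0, C=0). One shortest path:
  1. empty(A) -> (A=0 B=0 C=0)
  2. fill(C) -> (A=0 B=0 C=12)
  3. pour(C -> B) -> (A=0 B=10 C=2)
  4. pour(B -> A) -> (A=9 B=1 C=2)
  5. empty(A) -> (A=0 B=1 C=2)
  6. pour(C -> A) -> (A=2 B=1 C=0)
  7. pour(B -> C) -> (A=2 B=0 C=1)
  8. fill(B) -> (A=2 B=10 C=1)
Reached target in 8 moves.

Answer: 8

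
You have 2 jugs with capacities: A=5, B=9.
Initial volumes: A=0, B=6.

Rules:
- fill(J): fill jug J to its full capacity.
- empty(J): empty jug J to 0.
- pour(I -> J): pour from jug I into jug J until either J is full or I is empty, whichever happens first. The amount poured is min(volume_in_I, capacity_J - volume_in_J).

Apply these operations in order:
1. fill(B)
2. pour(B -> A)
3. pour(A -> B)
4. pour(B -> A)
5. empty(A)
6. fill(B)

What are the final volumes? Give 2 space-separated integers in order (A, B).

Answer: 0 9

Derivation:
Step 1: fill(B) -> (A=0 B=9)
Step 2: pour(B -> A) -> (A=5 B=4)
Step 3: pour(A -> B) -> (A=0 B=9)
Step 4: pour(B -> A) -> (A=5 B=4)
Step 5: empty(A) -> (A=0 B=4)
Step 6: fill(B) -> (A=0 B=9)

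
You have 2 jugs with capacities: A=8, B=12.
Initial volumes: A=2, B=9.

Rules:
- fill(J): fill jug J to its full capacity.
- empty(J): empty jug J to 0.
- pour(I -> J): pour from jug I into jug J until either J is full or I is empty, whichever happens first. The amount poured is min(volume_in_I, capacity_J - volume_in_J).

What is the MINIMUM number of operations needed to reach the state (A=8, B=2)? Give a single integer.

Answer: 3

Derivation:
BFS from (A=2, B=9). One shortest path:
  1. empty(B) -> (A=2 B=0)
  2. pour(A -> B) -> (A=0 B=2)
  3. fill(A) -> (A=8 B=2)
Reached target in 3 moves.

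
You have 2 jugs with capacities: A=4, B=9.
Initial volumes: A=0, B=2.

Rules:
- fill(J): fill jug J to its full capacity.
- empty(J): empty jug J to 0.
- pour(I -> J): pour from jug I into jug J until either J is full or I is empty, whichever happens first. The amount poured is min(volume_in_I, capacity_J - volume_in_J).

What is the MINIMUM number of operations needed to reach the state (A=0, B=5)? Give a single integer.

Answer: 3

Derivation:
BFS from (A=0, B=2). One shortest path:
  1. fill(B) -> (A=0 B=9)
  2. pour(B -> A) -> (A=4 B=5)
  3. empty(A) -> (A=0 B=5)
Reached target in 3 moves.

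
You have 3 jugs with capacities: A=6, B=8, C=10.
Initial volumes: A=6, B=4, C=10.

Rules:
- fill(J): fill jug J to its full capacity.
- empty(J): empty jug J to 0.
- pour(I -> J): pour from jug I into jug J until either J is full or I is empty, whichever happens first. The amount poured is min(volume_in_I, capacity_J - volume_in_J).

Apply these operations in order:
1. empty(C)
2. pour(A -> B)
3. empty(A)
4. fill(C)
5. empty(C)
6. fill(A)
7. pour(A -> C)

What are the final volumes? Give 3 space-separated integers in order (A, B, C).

Step 1: empty(C) -> (A=6 B=4 C=0)
Step 2: pour(A -> B) -> (A=2 B=8 C=0)
Step 3: empty(A) -> (A=0 B=8 C=0)
Step 4: fill(C) -> (A=0 B=8 C=10)
Step 5: empty(C) -> (A=0 B=8 C=0)
Step 6: fill(A) -> (A=6 B=8 C=0)
Step 7: pour(A -> C) -> (A=0 B=8 C=6)

Answer: 0 8 6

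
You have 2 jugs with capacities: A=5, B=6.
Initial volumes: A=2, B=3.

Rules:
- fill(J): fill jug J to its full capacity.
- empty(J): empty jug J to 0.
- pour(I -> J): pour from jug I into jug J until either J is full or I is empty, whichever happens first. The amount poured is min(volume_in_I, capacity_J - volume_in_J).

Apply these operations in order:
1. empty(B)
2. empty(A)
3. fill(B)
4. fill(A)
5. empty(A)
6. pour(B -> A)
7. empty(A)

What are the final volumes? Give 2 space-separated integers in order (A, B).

Step 1: empty(B) -> (A=2 B=0)
Step 2: empty(A) -> (A=0 B=0)
Step 3: fill(B) -> (A=0 B=6)
Step 4: fill(A) -> (A=5 B=6)
Step 5: empty(A) -> (A=0 B=6)
Step 6: pour(B -> A) -> (A=5 B=1)
Step 7: empty(A) -> (A=0 B=1)

Answer: 0 1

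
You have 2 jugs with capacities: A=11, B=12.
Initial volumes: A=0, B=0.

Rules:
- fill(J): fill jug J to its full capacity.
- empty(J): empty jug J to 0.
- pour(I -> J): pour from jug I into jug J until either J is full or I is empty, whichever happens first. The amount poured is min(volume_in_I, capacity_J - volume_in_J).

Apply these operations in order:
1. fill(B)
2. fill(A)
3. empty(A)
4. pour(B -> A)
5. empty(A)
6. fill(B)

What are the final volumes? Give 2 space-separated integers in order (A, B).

Step 1: fill(B) -> (A=0 B=12)
Step 2: fill(A) -> (A=11 B=12)
Step 3: empty(A) -> (A=0 B=12)
Step 4: pour(B -> A) -> (A=11 B=1)
Step 5: empty(A) -> (A=0 B=1)
Step 6: fill(B) -> (A=0 B=12)

Answer: 0 12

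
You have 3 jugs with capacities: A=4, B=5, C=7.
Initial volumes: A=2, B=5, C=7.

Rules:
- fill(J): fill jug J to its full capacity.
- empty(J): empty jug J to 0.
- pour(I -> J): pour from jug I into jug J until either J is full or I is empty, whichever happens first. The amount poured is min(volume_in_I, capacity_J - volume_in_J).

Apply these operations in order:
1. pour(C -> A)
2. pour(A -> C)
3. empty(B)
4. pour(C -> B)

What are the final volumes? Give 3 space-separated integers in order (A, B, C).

Step 1: pour(C -> A) -> (A=4 B=5 C=5)
Step 2: pour(A -> C) -> (A=2 B=5 C=7)
Step 3: empty(B) -> (A=2 B=0 C=7)
Step 4: pour(C -> B) -> (A=2 B=5 C=2)

Answer: 2 5 2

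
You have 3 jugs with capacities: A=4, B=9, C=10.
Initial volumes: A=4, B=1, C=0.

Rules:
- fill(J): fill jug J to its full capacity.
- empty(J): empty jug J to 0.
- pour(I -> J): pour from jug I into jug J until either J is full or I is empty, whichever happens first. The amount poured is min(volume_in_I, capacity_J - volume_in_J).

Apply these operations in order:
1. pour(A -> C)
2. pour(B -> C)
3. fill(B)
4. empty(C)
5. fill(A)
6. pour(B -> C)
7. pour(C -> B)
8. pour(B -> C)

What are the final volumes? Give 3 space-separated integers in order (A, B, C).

Answer: 4 0 9

Derivation:
Step 1: pour(A -> C) -> (A=0 B=1 C=4)
Step 2: pour(B -> C) -> (A=0 B=0 C=5)
Step 3: fill(B) -> (A=0 B=9 C=5)
Step 4: empty(C) -> (A=0 B=9 C=0)
Step 5: fill(A) -> (A=4 B=9 C=0)
Step 6: pour(B -> C) -> (A=4 B=0 C=9)
Step 7: pour(C -> B) -> (A=4 B=9 C=0)
Step 8: pour(B -> C) -> (A=4 B=0 C=9)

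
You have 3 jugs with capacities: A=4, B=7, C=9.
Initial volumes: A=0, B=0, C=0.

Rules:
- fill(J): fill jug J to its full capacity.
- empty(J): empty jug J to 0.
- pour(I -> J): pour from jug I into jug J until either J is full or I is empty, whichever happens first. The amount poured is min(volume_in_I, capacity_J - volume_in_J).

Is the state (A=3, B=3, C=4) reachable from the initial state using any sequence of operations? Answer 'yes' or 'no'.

Answer: no

Derivation:
BFS explored all 256 reachable states.
Reachable set includes: (0,0,0), (0,0,1), (0,0,2), (0,0,3), (0,0,4), (0,0,5), (0,0,6), (0,0,7), (0,0,8), (0,0,9), (0,1,0), (0,1,1) ...
Target (A=3, B=3, C=4) not in reachable set → no.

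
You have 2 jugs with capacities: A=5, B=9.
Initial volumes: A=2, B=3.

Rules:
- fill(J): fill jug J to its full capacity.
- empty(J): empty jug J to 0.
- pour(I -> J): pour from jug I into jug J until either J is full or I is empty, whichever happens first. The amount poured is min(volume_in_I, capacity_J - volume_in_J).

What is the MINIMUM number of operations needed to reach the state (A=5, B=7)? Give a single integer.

Answer: 4

Derivation:
BFS from (A=2, B=3). One shortest path:
  1. empty(A) -> (A=0 B=3)
  2. pour(B -> A) -> (A=3 B=0)
  3. fill(B) -> (A=3 B=9)
  4. pour(B -> A) -> (A=5 B=7)
Reached target in 4 moves.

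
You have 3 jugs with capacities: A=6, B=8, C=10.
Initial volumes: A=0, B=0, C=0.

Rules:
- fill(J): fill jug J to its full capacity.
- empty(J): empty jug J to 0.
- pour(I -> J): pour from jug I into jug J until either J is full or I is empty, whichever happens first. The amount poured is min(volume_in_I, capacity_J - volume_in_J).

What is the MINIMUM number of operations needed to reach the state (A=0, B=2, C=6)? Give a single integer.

BFS from (A=0, B=0, C=0). One shortest path:
  1. fill(B) -> (A=0 B=8 C=0)
  2. pour(B -> A) -> (A=6 B=2 C=0)
  3. pour(A -> C) -> (A=0 B=2 C=6)
Reached target in 3 moves.

Answer: 3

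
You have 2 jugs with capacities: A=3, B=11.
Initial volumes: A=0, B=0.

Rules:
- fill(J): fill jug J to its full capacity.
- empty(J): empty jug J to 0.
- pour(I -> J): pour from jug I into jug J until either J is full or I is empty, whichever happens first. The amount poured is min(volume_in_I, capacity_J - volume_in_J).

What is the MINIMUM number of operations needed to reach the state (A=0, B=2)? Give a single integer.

BFS from (A=0, B=0). One shortest path:
  1. fill(B) -> (A=0 B=11)
  2. pour(B -> A) -> (A=3 B=8)
  3. empty(A) -> (A=0 B=8)
  4. pour(B -> A) -> (A=3 B=5)
  5. empty(A) -> (A=0 B=5)
  6. pour(B -> A) -> (A=3 B=2)
  7. empty(A) -> (A=0 B=2)
Reached target in 7 moves.

Answer: 7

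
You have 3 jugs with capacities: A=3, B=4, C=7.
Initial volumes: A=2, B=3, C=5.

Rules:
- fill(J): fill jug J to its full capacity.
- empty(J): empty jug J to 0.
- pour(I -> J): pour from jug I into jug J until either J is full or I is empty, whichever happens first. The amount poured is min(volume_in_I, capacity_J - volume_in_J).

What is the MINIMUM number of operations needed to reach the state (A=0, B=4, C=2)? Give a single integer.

Answer: 3

Derivation:
BFS from (A=2, B=3, C=5). One shortest path:
  1. fill(B) -> (A=2 B=4 C=5)
  2. empty(C) -> (A=2 B=4 C=0)
  3. pour(A -> C) -> (A=0 B=4 C=2)
Reached target in 3 moves.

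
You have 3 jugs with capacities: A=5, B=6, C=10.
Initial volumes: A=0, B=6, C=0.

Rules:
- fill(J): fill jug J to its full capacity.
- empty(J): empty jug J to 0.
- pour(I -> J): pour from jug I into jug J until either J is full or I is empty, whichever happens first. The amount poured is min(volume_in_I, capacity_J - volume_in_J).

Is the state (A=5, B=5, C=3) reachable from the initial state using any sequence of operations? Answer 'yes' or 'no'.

Answer: yes

Derivation:
BFS from (A=0, B=6, C=0):
  1. fill(A) -> (A=5 B=6 C=0)
  2. pour(B -> C) -> (A=5 B=0 C=6)
  3. fill(B) -> (A=5 B=6 C=6)
  4. pour(B -> C) -> (A=5 B=2 C=10)
  5. empty(C) -> (A=5 B=2 C=0)
  6. pour(B -> C) -> (A=5 B=0 C=2)
  7. fill(B) -> (A=5 B=6 C=2)
  8. pour(B -> C) -> (A=5 B=0 C=8)
  9. pour(A -> B) -> (A=0 B=5 C=8)
  10. pour(C -> A) -> (A=5 B=5 C=3)
Target reached → yes.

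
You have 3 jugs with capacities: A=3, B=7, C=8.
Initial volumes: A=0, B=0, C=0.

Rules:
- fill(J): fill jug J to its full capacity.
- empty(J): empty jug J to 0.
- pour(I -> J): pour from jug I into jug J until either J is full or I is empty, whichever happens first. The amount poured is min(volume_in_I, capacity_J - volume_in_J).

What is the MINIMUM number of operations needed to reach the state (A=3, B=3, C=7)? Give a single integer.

Answer: 5

Derivation:
BFS from (A=0, B=0, C=0). One shortest path:
  1. fill(A) -> (A=3 B=0 C=0)
  2. fill(B) -> (A=3 B=7 C=0)
  3. pour(B -> C) -> (A=3 B=0 C=7)
  4. pour(A -> B) -> (A=0 B=3 C=7)
  5. fill(A) -> (A=3 B=3 C=7)
Reached target in 5 moves.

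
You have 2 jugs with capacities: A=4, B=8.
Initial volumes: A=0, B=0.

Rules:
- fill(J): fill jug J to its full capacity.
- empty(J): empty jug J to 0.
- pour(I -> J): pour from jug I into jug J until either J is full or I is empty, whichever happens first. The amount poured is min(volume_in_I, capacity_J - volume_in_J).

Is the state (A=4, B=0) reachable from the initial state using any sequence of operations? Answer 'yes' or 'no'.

Answer: yes

Derivation:
BFS from (A=0, B=0):
  1. fill(A) -> (A=4 B=0)
Target reached → yes.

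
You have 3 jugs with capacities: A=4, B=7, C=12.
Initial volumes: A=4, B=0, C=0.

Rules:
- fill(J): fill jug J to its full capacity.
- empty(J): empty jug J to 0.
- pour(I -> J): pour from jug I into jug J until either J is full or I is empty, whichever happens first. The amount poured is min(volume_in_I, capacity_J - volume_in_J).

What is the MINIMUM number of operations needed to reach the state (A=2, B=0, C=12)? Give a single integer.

Answer: 6

Derivation:
BFS from (A=4, B=0, C=0). One shortest path:
  1. empty(A) -> (A=0 B=0 C=0)
  2. fill(B) -> (A=0 B=7 C=0)
  3. pour(B -> C) -> (A=0 B=0 C=7)
  4. fill(B) -> (A=0 B=7 C=7)
  5. pour(B -> C) -> (A=0 B=2 C=12)
  6. pour(B -> A) -> (A=2 B=0 C=12)
Reached target in 6 moves.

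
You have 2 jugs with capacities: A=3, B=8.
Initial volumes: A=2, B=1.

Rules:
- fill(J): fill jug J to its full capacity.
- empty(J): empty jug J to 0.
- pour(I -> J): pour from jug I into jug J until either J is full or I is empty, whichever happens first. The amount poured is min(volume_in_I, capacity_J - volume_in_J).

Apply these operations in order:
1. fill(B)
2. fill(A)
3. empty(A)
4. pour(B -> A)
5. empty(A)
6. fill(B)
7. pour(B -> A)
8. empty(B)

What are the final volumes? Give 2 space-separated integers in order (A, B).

Answer: 3 0

Derivation:
Step 1: fill(B) -> (A=2 B=8)
Step 2: fill(A) -> (A=3 B=8)
Step 3: empty(A) -> (A=0 B=8)
Step 4: pour(B -> A) -> (A=3 B=5)
Step 5: empty(A) -> (A=0 B=5)
Step 6: fill(B) -> (A=0 B=8)
Step 7: pour(B -> A) -> (A=3 B=5)
Step 8: empty(B) -> (A=3 B=0)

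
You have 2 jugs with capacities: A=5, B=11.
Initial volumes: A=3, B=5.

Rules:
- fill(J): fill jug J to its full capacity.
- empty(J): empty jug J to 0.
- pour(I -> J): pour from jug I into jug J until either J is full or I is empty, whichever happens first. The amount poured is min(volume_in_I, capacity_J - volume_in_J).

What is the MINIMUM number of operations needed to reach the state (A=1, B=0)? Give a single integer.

BFS from (A=3, B=5). One shortest path:
  1. empty(A) -> (A=0 B=5)
  2. fill(B) -> (A=0 B=11)
  3. pour(B -> A) -> (A=5 B=6)
  4. empty(A) -> (A=0 B=6)
  5. pour(B -> A) -> (A=5 B=1)
  6. empty(A) -> (A=0 B=1)
  7. pour(B -> A) -> (A=1 B=0)
Reached target in 7 moves.

Answer: 7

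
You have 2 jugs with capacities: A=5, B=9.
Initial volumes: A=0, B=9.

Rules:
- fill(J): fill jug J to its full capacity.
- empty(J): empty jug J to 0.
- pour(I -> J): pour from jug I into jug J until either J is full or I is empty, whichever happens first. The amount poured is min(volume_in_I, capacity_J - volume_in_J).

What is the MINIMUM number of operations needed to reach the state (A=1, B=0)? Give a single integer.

Answer: 6

Derivation:
BFS from (A=0, B=9). One shortest path:
  1. fill(A) -> (A=5 B=9)
  2. empty(B) -> (A=5 B=0)
  3. pour(A -> B) -> (A=0 B=5)
  4. fill(A) -> (A=5 B=5)
  5. pour(A -> B) -> (A=1 B=9)
  6. empty(B) -> (A=1 B=0)
Reached target in 6 moves.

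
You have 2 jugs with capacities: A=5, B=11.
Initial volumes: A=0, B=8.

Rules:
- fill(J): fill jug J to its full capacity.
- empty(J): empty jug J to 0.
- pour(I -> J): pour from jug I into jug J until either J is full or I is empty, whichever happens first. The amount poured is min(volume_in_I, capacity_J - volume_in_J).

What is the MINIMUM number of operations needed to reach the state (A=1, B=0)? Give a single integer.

BFS from (A=0, B=8). One shortest path:
  1. fill(B) -> (A=0 B=11)
  2. pour(B -> A) -> (A=5 B=6)
  3. empty(A) -> (A=0 B=6)
  4. pour(B -> A) -> (A=5 B=1)
  5. empty(A) -> (A=0 B=1)
  6. pour(B -> A) -> (A=1 B=0)
Reached target in 6 moves.

Answer: 6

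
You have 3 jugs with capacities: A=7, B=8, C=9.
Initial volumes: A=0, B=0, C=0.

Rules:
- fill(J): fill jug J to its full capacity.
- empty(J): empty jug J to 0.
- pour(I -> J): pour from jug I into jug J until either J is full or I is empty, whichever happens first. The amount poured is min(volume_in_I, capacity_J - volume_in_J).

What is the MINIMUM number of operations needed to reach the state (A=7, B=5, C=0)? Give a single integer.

Answer: 7

Derivation:
BFS from (A=0, B=0, C=0). One shortest path:
  1. fill(A) -> (A=7 B=0 C=0)
  2. pour(A -> B) -> (A=0 B=7 C=0)
  3. fill(A) -> (A=7 B=7 C=0)
  4. pour(A -> C) -> (A=0 B=7 C=7)
  5. fill(A) -> (A=7 B=7 C=7)
  6. pour(B -> C) -> (A=7 B=5 C=9)
  7. empty(C) -> (A=7 B=5 C=0)
Reached target in 7 moves.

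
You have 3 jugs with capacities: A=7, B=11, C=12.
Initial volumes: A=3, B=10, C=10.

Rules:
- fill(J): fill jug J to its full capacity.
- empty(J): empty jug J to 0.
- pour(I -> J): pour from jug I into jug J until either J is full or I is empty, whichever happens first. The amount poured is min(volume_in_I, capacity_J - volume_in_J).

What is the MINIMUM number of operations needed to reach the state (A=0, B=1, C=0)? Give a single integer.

Answer: 4

Derivation:
BFS from (A=3, B=10, C=10). One shortest path:
  1. empty(B) -> (A=3 B=0 C=10)
  2. pour(A -> B) -> (A=0 B=3 C=10)
  3. pour(B -> C) -> (A=0 B=1 C=12)
  4. empty(C) -> (A=0 B=1 C=0)
Reached target in 4 moves.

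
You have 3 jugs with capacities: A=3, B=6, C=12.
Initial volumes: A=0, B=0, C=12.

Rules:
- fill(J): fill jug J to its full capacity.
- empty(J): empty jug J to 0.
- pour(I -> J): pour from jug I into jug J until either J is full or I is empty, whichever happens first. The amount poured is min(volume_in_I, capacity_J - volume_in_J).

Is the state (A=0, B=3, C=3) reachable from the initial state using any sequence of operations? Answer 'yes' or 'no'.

Answer: yes

Derivation:
BFS from (A=0, B=0, C=12):
  1. fill(B) -> (A=0 B=6 C=12)
  2. empty(C) -> (A=0 B=6 C=0)
  3. pour(B -> A) -> (A=3 B=3 C=0)
  4. pour(A -> C) -> (A=0 B=3 C=3)
Target reached → yes.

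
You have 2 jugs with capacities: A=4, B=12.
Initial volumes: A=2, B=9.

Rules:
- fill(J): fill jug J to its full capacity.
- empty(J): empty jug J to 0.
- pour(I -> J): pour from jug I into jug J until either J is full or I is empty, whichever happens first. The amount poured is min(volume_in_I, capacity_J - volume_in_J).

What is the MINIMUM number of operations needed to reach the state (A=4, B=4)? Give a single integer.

Answer: 4

Derivation:
BFS from (A=2, B=9). One shortest path:
  1. fill(A) -> (A=4 B=9)
  2. empty(B) -> (A=4 B=0)
  3. pour(A -> B) -> (A=0 B=4)
  4. fill(A) -> (A=4 B=4)
Reached target in 4 moves.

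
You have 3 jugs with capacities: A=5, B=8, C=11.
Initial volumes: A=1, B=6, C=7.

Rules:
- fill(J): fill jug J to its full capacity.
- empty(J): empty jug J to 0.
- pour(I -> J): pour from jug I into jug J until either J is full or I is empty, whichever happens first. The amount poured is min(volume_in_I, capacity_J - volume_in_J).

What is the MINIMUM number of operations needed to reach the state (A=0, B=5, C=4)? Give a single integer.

BFS from (A=1, B=6, C=7). One shortest path:
  1. fill(B) -> (A=1 B=8 C=7)
  2. empty(C) -> (A=1 B=8 C=0)
  3. pour(B -> A) -> (A=5 B=4 C=0)
  4. pour(B -> C) -> (A=5 B=0 C=4)
  5. pour(A -> B) -> (A=0 B=5 C=4)
Reached target in 5 moves.

Answer: 5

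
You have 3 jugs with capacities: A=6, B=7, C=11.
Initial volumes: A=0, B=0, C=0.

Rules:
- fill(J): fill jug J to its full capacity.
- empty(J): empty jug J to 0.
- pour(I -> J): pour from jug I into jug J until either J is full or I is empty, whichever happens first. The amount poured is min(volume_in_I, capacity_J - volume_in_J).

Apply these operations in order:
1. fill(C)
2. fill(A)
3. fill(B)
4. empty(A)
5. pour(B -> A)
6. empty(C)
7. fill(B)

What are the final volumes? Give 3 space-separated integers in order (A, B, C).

Answer: 6 7 0

Derivation:
Step 1: fill(C) -> (A=0 B=0 C=11)
Step 2: fill(A) -> (A=6 B=0 C=11)
Step 3: fill(B) -> (A=6 B=7 C=11)
Step 4: empty(A) -> (A=0 B=7 C=11)
Step 5: pour(B -> A) -> (A=6 B=1 C=11)
Step 6: empty(C) -> (A=6 B=1 C=0)
Step 7: fill(B) -> (A=6 B=7 C=0)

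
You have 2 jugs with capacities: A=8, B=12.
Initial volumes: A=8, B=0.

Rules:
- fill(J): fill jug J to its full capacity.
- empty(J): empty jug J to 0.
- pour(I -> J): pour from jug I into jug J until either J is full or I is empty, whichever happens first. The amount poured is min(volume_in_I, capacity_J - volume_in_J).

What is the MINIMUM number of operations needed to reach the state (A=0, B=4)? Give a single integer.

Answer: 4

Derivation:
BFS from (A=8, B=0). One shortest path:
  1. empty(A) -> (A=0 B=0)
  2. fill(B) -> (A=0 B=12)
  3. pour(B -> A) -> (A=8 B=4)
  4. empty(A) -> (A=0 B=4)
Reached target in 4 moves.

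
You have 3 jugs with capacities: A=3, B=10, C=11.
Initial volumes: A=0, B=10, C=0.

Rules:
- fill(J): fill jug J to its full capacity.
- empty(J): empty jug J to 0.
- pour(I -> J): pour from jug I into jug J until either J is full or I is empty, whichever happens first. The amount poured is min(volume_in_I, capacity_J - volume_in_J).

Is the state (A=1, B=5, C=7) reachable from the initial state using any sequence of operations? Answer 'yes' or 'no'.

Answer: no

Derivation:
BFS explored all 348 reachable states.
Reachable set includes: (0,0,0), (0,0,1), (0,0,2), (0,0,3), (0,0,4), (0,0,5), (0,0,6), (0,0,7), (0,0,8), (0,0,9), (0,0,10), (0,0,11) ...
Target (A=1, B=5, C=7) not in reachable set → no.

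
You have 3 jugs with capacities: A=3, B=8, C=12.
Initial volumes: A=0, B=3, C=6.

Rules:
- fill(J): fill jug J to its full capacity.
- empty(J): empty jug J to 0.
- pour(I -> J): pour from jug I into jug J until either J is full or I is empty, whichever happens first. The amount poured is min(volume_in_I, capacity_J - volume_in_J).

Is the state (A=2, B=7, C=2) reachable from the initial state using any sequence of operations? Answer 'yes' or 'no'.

BFS explored all 314 reachable states.
Reachable set includes: (0,0,0), (0,0,1), (0,0,2), (0,0,3), (0,0,4), (0,0,5), (0,0,6), (0,0,7), (0,0,8), (0,0,9), (0,0,10), (0,0,11) ...
Target (A=2, B=7, C=2) not in reachable set → no.

Answer: no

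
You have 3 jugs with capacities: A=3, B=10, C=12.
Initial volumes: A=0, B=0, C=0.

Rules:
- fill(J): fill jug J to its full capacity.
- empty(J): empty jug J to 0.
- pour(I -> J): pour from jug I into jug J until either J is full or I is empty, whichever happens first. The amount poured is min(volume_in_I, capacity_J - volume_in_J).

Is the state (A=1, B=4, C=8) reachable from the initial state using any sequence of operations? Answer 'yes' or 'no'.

BFS explored all 374 reachable states.
Reachable set includes: (0,0,0), (0,0,1), (0,0,2), (0,0,3), (0,0,4), (0,0,5), (0,0,6), (0,0,7), (0,0,8), (0,0,9), (0,0,10), (0,0,11) ...
Target (A=1, B=4, C=8) not in reachable set → no.

Answer: no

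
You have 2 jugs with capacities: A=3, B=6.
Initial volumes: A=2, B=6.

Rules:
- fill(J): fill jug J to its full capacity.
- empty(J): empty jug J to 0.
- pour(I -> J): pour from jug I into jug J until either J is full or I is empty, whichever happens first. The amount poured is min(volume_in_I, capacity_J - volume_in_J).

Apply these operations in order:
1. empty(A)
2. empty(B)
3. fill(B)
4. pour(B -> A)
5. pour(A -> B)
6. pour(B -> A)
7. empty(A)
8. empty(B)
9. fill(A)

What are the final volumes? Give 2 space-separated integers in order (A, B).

Answer: 3 0

Derivation:
Step 1: empty(A) -> (A=0 B=6)
Step 2: empty(B) -> (A=0 B=0)
Step 3: fill(B) -> (A=0 B=6)
Step 4: pour(B -> A) -> (A=3 B=3)
Step 5: pour(A -> B) -> (A=0 B=6)
Step 6: pour(B -> A) -> (A=3 B=3)
Step 7: empty(A) -> (A=0 B=3)
Step 8: empty(B) -> (A=0 B=0)
Step 9: fill(A) -> (A=3 B=0)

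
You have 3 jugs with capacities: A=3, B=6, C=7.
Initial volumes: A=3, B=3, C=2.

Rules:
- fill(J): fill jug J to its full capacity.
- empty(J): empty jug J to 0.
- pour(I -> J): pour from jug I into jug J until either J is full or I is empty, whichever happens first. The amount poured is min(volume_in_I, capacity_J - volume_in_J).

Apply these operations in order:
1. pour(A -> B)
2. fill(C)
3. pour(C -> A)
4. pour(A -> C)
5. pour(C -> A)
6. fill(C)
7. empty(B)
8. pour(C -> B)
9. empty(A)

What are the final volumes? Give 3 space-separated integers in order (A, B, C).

Step 1: pour(A -> B) -> (A=0 B=6 C=2)
Step 2: fill(C) -> (A=0 B=6 C=7)
Step 3: pour(C -> A) -> (A=3 B=6 C=4)
Step 4: pour(A -> C) -> (A=0 B=6 C=7)
Step 5: pour(C -> A) -> (A=3 B=6 C=4)
Step 6: fill(C) -> (A=3 B=6 C=7)
Step 7: empty(B) -> (A=3 B=0 C=7)
Step 8: pour(C -> B) -> (A=3 B=6 C=1)
Step 9: empty(A) -> (A=0 B=6 C=1)

Answer: 0 6 1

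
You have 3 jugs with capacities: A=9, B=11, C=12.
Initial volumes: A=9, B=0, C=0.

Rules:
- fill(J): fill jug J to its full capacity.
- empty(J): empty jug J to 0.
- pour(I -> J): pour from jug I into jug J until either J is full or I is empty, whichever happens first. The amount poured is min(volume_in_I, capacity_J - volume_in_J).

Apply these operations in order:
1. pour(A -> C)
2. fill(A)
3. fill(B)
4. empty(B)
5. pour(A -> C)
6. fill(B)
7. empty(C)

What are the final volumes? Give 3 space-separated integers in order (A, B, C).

Answer: 6 11 0

Derivation:
Step 1: pour(A -> C) -> (A=0 B=0 C=9)
Step 2: fill(A) -> (A=9 B=0 C=9)
Step 3: fill(B) -> (A=9 B=11 C=9)
Step 4: empty(B) -> (A=9 B=0 C=9)
Step 5: pour(A -> C) -> (A=6 B=0 C=12)
Step 6: fill(B) -> (A=6 B=11 C=12)
Step 7: empty(C) -> (A=6 B=11 C=0)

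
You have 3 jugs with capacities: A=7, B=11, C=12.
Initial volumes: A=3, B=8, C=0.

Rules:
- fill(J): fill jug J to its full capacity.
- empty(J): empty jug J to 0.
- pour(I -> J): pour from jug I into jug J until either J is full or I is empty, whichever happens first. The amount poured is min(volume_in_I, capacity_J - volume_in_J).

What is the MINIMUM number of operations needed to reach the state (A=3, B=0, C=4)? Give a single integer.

BFS from (A=3, B=8, C=0). One shortest path:
  1. fill(B) -> (A=3 B=11 C=0)
  2. pour(A -> C) -> (A=0 B=11 C=3)
  3. pour(B -> A) -> (A=7 B=4 C=3)
  4. empty(A) -> (A=0 B=4 C=3)
  5. pour(C -> A) -> (A=3 B=4 C=0)
  6. pour(B -> C) -> (A=3 B=0 C=4)
Reached target in 6 moves.

Answer: 6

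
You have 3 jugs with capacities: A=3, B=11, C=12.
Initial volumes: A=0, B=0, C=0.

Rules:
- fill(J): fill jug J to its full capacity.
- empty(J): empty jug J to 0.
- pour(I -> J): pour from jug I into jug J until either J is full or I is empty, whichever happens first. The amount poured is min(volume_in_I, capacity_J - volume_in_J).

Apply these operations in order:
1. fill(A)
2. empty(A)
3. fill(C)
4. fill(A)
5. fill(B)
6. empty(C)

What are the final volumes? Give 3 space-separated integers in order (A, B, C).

Answer: 3 11 0

Derivation:
Step 1: fill(A) -> (A=3 B=0 C=0)
Step 2: empty(A) -> (A=0 B=0 C=0)
Step 3: fill(C) -> (A=0 B=0 C=12)
Step 4: fill(A) -> (A=3 B=0 C=12)
Step 5: fill(B) -> (A=3 B=11 C=12)
Step 6: empty(C) -> (A=3 B=11 C=0)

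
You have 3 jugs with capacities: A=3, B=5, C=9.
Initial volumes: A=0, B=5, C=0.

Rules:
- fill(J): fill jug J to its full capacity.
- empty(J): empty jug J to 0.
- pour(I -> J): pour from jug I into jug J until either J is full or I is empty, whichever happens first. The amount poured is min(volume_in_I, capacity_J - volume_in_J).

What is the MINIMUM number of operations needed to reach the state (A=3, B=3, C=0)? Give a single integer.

Answer: 4

Derivation:
BFS from (A=0, B=5, C=0). One shortest path:
  1. fill(A) -> (A=3 B=5 C=0)
  2. empty(B) -> (A=3 B=0 C=0)
  3. pour(A -> B) -> (A=0 B=3 C=0)
  4. fill(A) -> (A=3 B=3 C=0)
Reached target in 4 moves.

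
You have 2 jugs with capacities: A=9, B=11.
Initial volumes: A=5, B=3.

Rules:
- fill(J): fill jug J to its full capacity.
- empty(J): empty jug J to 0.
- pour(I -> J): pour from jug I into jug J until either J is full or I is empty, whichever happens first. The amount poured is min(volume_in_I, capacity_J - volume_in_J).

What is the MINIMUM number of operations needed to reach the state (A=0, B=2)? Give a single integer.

Answer: 4

Derivation:
BFS from (A=5, B=3). One shortest path:
  1. empty(A) -> (A=0 B=3)
  2. fill(B) -> (A=0 B=11)
  3. pour(B -> A) -> (A=9 B=2)
  4. empty(A) -> (A=0 B=2)
Reached target in 4 moves.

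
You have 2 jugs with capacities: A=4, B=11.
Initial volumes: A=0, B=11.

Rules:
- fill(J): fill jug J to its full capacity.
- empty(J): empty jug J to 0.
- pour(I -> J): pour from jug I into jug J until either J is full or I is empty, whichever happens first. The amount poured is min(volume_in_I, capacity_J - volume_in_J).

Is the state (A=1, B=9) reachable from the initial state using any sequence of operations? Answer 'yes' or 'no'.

Answer: no

Derivation:
BFS explored all 30 reachable states.
Reachable set includes: (0,0), (0,1), (0,2), (0,3), (0,4), (0,5), (0,6), (0,7), (0,8), (0,9), (0,10), (0,11) ...
Target (A=1, B=9) not in reachable set → no.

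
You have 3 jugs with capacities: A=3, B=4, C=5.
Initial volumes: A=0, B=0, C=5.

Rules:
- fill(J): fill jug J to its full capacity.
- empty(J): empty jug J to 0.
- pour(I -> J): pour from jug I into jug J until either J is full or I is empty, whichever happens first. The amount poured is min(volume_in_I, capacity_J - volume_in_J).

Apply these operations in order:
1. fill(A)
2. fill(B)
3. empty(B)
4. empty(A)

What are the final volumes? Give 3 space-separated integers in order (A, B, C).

Step 1: fill(A) -> (A=3 B=0 C=5)
Step 2: fill(B) -> (A=3 B=4 C=5)
Step 3: empty(B) -> (A=3 B=0 C=5)
Step 4: empty(A) -> (A=0 B=0 C=5)

Answer: 0 0 5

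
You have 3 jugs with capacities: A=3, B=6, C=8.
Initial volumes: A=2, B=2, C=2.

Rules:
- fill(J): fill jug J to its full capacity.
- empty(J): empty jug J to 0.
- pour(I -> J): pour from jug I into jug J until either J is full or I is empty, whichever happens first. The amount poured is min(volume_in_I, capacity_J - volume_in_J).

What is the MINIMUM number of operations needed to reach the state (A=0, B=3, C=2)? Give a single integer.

BFS from (A=2, B=2, C=2). One shortest path:
  1. fill(A) -> (A=3 B=2 C=2)
  2. empty(B) -> (A=3 B=0 C=2)
  3. pour(A -> B) -> (A=0 B=3 C=2)
Reached target in 3 moves.

Answer: 3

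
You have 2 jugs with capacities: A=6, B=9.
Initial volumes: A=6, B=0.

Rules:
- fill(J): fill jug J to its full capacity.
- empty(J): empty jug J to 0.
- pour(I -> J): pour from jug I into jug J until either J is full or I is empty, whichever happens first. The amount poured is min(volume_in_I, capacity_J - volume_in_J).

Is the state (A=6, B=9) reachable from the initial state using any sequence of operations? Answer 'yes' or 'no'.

Answer: yes

Derivation:
BFS from (A=6, B=0):
  1. fill(B) -> (A=6 B=9)
Target reached → yes.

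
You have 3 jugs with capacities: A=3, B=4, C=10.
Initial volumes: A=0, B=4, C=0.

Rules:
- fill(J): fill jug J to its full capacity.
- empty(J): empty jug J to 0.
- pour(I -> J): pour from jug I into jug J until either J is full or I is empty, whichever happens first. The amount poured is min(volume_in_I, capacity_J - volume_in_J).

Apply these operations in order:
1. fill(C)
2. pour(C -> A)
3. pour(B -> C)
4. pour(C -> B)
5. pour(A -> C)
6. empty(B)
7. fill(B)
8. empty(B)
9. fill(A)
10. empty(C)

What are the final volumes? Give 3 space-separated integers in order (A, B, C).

Step 1: fill(C) -> (A=0 B=4 C=10)
Step 2: pour(C -> A) -> (A=3 B=4 C=7)
Step 3: pour(B -> C) -> (A=3 B=1 C=10)
Step 4: pour(C -> B) -> (A=3 B=4 C=7)
Step 5: pour(A -> C) -> (A=0 B=4 C=10)
Step 6: empty(B) -> (A=0 B=0 C=10)
Step 7: fill(B) -> (A=0 B=4 C=10)
Step 8: empty(B) -> (A=0 B=0 C=10)
Step 9: fill(A) -> (A=3 B=0 C=10)
Step 10: empty(C) -> (A=3 B=0 C=0)

Answer: 3 0 0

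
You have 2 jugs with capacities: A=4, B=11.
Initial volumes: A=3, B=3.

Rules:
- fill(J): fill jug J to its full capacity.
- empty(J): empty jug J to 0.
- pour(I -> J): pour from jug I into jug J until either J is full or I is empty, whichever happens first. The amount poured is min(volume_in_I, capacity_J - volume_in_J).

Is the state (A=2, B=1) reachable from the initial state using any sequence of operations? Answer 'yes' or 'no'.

Answer: no

Derivation:
BFS explored all 31 reachable states.
Reachable set includes: (0,0), (0,1), (0,2), (0,3), (0,4), (0,5), (0,6), (0,7), (0,8), (0,9), (0,10), (0,11) ...
Target (A=2, B=1) not in reachable set → no.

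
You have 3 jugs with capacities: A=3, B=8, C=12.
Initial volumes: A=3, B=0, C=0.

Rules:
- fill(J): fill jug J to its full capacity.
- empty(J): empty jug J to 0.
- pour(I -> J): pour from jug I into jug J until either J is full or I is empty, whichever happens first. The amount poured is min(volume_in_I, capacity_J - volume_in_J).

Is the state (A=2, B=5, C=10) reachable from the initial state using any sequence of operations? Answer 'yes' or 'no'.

BFS explored all 314 reachable states.
Reachable set includes: (0,0,0), (0,0,1), (0,0,2), (0,0,3), (0,0,4), (0,0,5), (0,0,6), (0,0,7), (0,0,8), (0,0,9), (0,0,10), (0,0,11) ...
Target (A=2, B=5, C=10) not in reachable set → no.

Answer: no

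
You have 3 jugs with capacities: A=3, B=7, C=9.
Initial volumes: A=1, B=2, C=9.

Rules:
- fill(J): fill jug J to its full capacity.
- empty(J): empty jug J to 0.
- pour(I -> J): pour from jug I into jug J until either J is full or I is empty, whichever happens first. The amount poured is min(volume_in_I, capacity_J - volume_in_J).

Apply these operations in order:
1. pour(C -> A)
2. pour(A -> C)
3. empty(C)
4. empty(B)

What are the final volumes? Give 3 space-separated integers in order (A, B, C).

Step 1: pour(C -> A) -> (A=3 B=2 C=7)
Step 2: pour(A -> C) -> (A=1 B=2 C=9)
Step 3: empty(C) -> (A=1 B=2 C=0)
Step 4: empty(B) -> (A=1 B=0 C=0)

Answer: 1 0 0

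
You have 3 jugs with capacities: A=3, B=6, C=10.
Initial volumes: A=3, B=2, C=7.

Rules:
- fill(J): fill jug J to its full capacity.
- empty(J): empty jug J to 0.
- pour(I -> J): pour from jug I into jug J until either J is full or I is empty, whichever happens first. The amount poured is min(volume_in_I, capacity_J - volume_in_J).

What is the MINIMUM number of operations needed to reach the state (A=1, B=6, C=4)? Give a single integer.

Answer: 6

Derivation:
BFS from (A=3, B=2, C=7). One shortest path:
  1. empty(C) -> (A=3 B=2 C=0)
  2. pour(B -> C) -> (A=3 B=0 C=2)
  3. fill(B) -> (A=3 B=6 C=2)
  4. pour(B -> C) -> (A=3 B=0 C=8)
  5. pour(A -> C) -> (A=1 B=0 C=10)
  6. pour(C -> B) -> (A=1 B=6 C=4)
Reached target in 6 moves.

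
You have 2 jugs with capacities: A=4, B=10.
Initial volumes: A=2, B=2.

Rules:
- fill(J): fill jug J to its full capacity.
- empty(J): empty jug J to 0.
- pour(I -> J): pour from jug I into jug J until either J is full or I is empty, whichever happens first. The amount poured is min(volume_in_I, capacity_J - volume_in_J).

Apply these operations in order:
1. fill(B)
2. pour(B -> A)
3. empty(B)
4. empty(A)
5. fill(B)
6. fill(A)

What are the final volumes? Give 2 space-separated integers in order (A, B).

Step 1: fill(B) -> (A=2 B=10)
Step 2: pour(B -> A) -> (A=4 B=8)
Step 3: empty(B) -> (A=4 B=0)
Step 4: empty(A) -> (A=0 B=0)
Step 5: fill(B) -> (A=0 B=10)
Step 6: fill(A) -> (A=4 B=10)

Answer: 4 10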